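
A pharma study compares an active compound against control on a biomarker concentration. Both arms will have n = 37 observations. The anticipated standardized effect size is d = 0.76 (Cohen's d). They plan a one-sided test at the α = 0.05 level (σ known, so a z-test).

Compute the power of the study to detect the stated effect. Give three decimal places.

Power ≈ 0.948

Noncentrality parameter: δ = d·√(n/2) = 0.76 × √(37/2) = 3.2689
One-sided α = 0.05 → critical value z_{0.05} = 1.645.
Power = P(Z > 1.645 − δ) = Φ(1.624) = 0.9478.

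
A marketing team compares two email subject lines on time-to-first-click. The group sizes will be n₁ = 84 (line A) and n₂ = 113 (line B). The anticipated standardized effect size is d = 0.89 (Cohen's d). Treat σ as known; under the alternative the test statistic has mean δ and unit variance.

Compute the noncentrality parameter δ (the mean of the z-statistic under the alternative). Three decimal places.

δ ≈ 6.178

The noncentrality parameter scales effect size by the design's sample-size factor: δ = d / √(1/n₁ + 1/n₂) = 0.89 / √(1/84 + 1/113) = 6.1778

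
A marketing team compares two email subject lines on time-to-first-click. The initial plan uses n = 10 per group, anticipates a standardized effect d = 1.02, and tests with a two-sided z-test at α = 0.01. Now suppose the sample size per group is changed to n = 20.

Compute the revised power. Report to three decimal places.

Power ≈ 0.742

With n = 20 per group: δ = d·√(n/2) = 1.02 × √(20/2) = 3.2255. Critical value z_{0.005} = 2.576.
Revised power = Φ(δ − 2.576) + Φ(−δ − 2.576) = Φ(0.650) + Φ(-5.801) = 0.7421 + 0.0000 = 0.7421.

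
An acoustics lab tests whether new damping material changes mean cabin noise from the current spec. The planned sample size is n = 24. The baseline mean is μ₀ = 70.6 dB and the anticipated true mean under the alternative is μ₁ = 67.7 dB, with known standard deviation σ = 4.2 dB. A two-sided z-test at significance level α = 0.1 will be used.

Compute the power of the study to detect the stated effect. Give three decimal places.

Power ≈ 0.959

Standardized effect: d = |μ₁ − μ₀| / σ = |67.7 − 70.6| / 4.2 = 0.6905
Noncentrality parameter: δ = d·√n = 0.6905 × √24 = 3.3826
Two-sided α = 0.1 → critical value z_{0.05} = 1.645.
Power = Φ(δ − 1.645) + Φ(−δ − 1.645) = Φ(1.738) + Φ(-5.027) = 0.9589 + 0.0000 = 0.9589.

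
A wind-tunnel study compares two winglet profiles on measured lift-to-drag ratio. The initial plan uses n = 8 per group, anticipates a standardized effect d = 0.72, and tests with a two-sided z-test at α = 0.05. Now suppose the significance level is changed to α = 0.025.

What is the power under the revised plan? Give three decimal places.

Power ≈ 0.212

δ = d·√(n/2) = 0.72 × √(8/2) = 1.4400 (unchanged). New critical value: z_{0.0125} = 2.241.
Revised power = Φ(δ − 2.241) + Φ(−δ − 2.241) = Φ(-0.801) + Φ(-3.681) = 0.2114 + 0.0001 = 0.2116.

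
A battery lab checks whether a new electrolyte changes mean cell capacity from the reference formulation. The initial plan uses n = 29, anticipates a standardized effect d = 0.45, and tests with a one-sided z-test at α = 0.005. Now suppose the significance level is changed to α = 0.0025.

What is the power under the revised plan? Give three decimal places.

Power ≈ 0.351

δ = d·√n = 0.45 × √29 = 2.4233 (unchanged). New critical value: z_{0.0025} = 2.807.
Revised power = P(Z > 2.807 − δ) = Φ(-0.384) = 0.3506.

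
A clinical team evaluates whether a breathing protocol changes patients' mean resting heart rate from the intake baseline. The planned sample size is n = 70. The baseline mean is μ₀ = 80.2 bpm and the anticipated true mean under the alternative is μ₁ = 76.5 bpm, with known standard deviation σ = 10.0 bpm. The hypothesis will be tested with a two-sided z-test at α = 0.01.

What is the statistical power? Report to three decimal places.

Standardized effect: d = |μ₁ − μ₀| / σ = |76.5 − 80.2| / 10.0 = 0.3700
Noncentrality parameter: δ = d·√n = 0.3700 × √70 = 3.0956
Critical value for a two-sided test at α = 0.01: z_{α/2} = 2.576.
Power = Φ(δ − 2.576) + Φ(−δ − 2.576) = Φ(0.520) + Φ(-5.671) = 0.6984 + 0.0000 = 0.6984.

Power ≈ 0.698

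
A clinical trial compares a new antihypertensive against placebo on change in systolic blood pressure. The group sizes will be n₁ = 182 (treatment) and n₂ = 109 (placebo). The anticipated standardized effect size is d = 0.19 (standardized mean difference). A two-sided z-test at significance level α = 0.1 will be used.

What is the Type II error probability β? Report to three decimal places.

Noncentrality parameter: λ = d / √(1/n₁ + 1/n₂) = 0.19 / √(1/182 + 1/109) = 1.5688
Critical value for a two-sided test at α = 0.1: z_{α/2} = 1.645.
Power = Φ(λ − 1.645) + Φ(−λ − 1.645) = Φ(-0.076) + Φ(-3.214) = 0.4697 + 0.0007 = 0.4703.
Type II error: β = 1 − power = 1 − 0.4703 = 0.5297.

β ≈ 0.530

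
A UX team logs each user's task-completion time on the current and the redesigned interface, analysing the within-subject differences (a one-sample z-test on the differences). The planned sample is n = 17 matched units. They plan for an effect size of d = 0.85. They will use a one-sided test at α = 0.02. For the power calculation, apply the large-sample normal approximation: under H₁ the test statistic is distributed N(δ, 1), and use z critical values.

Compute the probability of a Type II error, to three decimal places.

Noncentrality parameter: λ = d·√n = 0.85 × √17 = 3.5046
Critical value for a one-sided test at α = 0.02: z_α = 2.054.
Power = Φ(λ − 2.054) = Φ(1.451) = 0.9266.
Type II error: β = 1 − power = 1 − 0.9266 = 0.0734.

β ≈ 0.073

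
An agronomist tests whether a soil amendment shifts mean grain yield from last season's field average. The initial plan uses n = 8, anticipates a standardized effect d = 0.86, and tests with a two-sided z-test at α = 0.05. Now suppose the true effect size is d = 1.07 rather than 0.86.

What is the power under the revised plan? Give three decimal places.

Power ≈ 0.857

With d = 1.07: δ = d·√n = 1.07 × √8 = 3.0264. Critical value z_{0.025} = 1.960.
Revised power = Φ(δ − 1.960) + Φ(−δ − 1.960) = Φ(1.066) + Φ(-4.986) = 0.8569 + 0.0000 = 0.8569.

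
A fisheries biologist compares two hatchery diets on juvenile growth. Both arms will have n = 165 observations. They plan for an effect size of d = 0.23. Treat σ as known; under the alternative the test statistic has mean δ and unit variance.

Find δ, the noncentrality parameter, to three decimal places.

δ ≈ 2.089

The noncentrality parameter scales effect size by the design's sample-size factor: δ = d·√(n/2) = 0.23 × √(165/2) = 2.0891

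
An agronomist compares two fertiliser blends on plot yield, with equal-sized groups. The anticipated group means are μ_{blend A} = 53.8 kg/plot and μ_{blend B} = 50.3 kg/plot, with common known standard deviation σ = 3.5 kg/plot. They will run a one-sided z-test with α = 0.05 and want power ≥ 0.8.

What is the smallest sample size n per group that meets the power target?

n = 13 per group

Standardized effect: d = |μ_{blend A} − μ_{blend B}| / σ = |53.8 − 50.3| / 3.5 = 1.0000
Set Φ(δ − 1.645) = 0.8; then δ − 1.645 = Φ⁻¹(0.8) = 0.842, giving δ = 2.486.
δ = d·√(n/2) ⇒ n = 2(δ/d)² = 2 × (2.486 / 1.0000)² = 12.37.
Round up to the next whole unit.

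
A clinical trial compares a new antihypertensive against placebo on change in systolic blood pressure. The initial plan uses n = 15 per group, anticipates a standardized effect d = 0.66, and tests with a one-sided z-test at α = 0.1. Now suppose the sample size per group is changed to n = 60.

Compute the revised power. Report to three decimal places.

Power ≈ 0.990

With n = 60 per group: δ = d·√(n/2) = 0.66 × √(60/2) = 3.6150. Critical value z_{0.1} = 1.282.
Revised power = P(Z > 1.282 − δ) = Φ(2.333) = 0.9902.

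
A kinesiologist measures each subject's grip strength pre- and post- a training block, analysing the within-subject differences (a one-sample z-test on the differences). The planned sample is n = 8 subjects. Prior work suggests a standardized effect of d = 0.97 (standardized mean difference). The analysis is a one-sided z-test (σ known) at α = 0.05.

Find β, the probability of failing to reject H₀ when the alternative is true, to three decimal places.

β ≈ 0.136

Noncentrality parameter: δ = d·√n = 0.97 × √8 = 2.7436
Critical value for a one-sided test at α = 0.05: z_α = 1.645.
Power = P(Z > 1.645 − δ) = Φ(1.099) = 0.8641.
Type II error: β = 1 − power = 1 − 0.8641 = 0.1359.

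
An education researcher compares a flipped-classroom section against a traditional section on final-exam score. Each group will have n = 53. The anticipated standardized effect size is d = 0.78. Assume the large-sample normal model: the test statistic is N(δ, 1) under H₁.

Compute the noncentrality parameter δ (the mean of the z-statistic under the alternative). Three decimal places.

δ = d·√(n/2) = 0.78 × √(53/2) = 4.0153

δ ≈ 4.015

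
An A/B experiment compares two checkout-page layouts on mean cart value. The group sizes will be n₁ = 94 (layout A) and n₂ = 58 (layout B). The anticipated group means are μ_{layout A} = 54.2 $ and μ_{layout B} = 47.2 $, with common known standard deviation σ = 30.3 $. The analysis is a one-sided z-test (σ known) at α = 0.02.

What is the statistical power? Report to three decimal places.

Standardized effect: d = |μ_{layout A} − μ_{layout B}| / σ = |54.2 − 47.2| / 30.3 = 0.2310
Noncentrality parameter: δ = d / √(1/n₁ + 1/n₂) = 0.2310 / √(1/94 + 1/58) = 1.3836
One-sided α = 0.02 → critical value z_{0.02} = 2.054.
Power = Φ(δ − 2.054) = Φ(-0.670) = 0.2514.

Power ≈ 0.251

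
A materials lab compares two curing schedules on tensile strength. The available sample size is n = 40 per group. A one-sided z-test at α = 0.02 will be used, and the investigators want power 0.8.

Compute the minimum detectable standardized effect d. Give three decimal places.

d ≈ 0.647

Need Φ(δ − 2.054) = 0.8, so δ = 2.054 + 0.842 = 2.895.
δ = d·√(n/2) ⇒ d = δ/√(n/2) = 2.895/√(40/2) = 0.6474.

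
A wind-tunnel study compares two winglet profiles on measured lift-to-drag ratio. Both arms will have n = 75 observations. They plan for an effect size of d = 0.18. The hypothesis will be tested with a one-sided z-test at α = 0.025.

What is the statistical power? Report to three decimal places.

Noncentrality parameter: δ = d·√(n/2) = 0.18 × √(75/2) = 1.1023
Critical value for a one-sided test at α = 0.025: z_α = 1.960.
Power = P(Z > 1.960 − δ) = Φ(-0.858) = 0.1955.

Power ≈ 0.196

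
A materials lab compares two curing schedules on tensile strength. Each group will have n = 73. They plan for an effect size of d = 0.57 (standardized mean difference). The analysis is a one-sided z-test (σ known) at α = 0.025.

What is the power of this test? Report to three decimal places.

Noncentrality parameter: δ = d·√(n/2) = 0.57 × √(73/2) = 3.4437
One-sided α = 0.025 → critical value z_{0.025} = 1.960.
Power = P(Z > 1.960 − δ) = Φ(1.484) = 0.9311.

Power ≈ 0.931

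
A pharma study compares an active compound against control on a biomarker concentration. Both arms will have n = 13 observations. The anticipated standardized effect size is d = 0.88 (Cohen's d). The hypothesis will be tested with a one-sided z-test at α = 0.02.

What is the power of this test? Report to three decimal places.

Power ≈ 0.575

Noncentrality parameter: δ = d·√(n/2) = 0.88 × √(13/2) = 2.2436
One-sided α = 0.02 → critical value z_{0.02} = 2.054.
Power = Φ(δ − 2.054) = Φ(0.190) = 0.5753.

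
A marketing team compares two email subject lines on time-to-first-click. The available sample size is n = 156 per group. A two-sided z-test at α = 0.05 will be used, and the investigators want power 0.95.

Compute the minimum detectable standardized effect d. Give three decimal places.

d ≈ 0.408

Need Φ(δ − 1.960) = 0.95, so δ = 1.960 + 1.645 = 3.605.
(The second rejection-region term Φ(−δ − z_{α/2}) is negligible and dropped.)
δ = d·√(n/2) ⇒ d = δ/√(n/2) = 3.605/√(156/2) = 0.4082.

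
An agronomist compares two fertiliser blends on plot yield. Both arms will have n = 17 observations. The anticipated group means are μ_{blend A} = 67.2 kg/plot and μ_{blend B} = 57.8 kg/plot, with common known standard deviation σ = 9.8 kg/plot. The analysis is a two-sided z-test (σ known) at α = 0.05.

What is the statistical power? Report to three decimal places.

Power ≈ 0.799

Standardized effect: d = |μ_{blend A} − μ_{blend B}| / σ = |67.2 − 57.8| / 9.8 = 0.9592
Noncentrality parameter: δ = d·√(n/2) = 0.9592 × √(17/2) = 2.7965
Two-sided α = 0.05 → critical value z_{0.025} = 1.960.
Power = Φ(δ − 1.960) + Φ(−δ − 1.960) = Φ(0.837) + Φ(-4.756) = 0.7986 + 0.0000 = 0.7986.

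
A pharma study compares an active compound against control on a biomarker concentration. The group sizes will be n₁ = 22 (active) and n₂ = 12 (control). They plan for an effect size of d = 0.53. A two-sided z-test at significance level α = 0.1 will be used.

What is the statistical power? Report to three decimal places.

Power ≈ 0.434

Noncentrality parameter: δ = d / √(1/n₁ + 1/n₂) = 0.53 / √(1/22 + 1/12) = 1.4769
Two-sided α = 0.1 → critical value z_{0.05} = 1.645.
Power = Φ(δ − 1.645) + Φ(−δ − 1.645) = Φ(-0.168) + Φ(-3.122) = 0.4333 + 0.0009 = 0.4342.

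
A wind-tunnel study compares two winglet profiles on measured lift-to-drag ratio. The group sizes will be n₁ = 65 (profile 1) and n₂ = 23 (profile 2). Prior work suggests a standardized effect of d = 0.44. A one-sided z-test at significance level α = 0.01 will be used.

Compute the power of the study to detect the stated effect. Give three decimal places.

Power ≈ 0.304

Noncentrality parameter: δ = d / √(1/n₁ + 1/n₂) = 0.44 / √(1/65 + 1/23) = 1.8136
One-sided α = 0.01 → critical value z_{0.01} = 2.326.
Power = Φ(δ − 2.326) = Φ(-0.513) = 0.3040.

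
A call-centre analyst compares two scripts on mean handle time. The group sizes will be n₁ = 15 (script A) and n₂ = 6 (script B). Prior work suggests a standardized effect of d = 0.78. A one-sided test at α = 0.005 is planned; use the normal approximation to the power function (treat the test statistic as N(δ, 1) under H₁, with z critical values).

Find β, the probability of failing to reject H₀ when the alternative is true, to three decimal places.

Noncentrality parameter: δ = d / √(1/n₁ + 1/n₂) = 0.78 / √(1/15 + 1/6) = 1.6148
Critical value for a one-sided test at α = 0.005: z_α = 2.576.
Power = P(Z > 2.576 − δ) = Φ(-0.961) = 0.1683.
Type II error: β = 1 − power = 1 − 0.1683 = 0.8317.

β ≈ 0.832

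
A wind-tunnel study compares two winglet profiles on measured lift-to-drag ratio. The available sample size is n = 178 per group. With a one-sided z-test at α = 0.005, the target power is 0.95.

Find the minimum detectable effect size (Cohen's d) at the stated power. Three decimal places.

Required noncentrality: δ = z_{0.005} + z_{0.05} = 2.576 + 1.645 = 4.221.
δ = d·√(n/2) ⇒ d = δ/√(n/2) = 4.221/√(178/2) = 0.4474.

d ≈ 0.447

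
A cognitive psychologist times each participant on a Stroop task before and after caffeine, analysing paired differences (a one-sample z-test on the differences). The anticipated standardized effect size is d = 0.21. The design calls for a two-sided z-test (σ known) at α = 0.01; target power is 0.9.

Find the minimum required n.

Set Φ(δ − 2.576) = 0.9; then δ − 2.576 = Φ⁻¹(0.9) = 1.282, giving δ = 3.857.
(For δ > 0 the lower-tail rejection region contributes negligibly to power, so the one-term inversion is standard.)
δ = d·√n ⇒ n = (δ/d)² = (3.857 / 0.21)² = 337.40.
Round up to the next whole unit.

n = 338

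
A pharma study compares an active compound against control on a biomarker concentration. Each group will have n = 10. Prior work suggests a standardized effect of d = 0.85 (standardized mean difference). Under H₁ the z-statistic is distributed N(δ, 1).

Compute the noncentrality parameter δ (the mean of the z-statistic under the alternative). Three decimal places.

The noncentrality parameter scales effect size by the design's sample-size factor: δ = d·√(n/2) = 0.85 × √(10/2) = 1.9007

δ ≈ 1.901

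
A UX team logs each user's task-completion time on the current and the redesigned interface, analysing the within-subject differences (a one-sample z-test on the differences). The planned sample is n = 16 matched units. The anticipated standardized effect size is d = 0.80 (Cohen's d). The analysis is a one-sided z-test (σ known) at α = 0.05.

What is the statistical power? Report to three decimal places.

Noncentrality parameter: δ = d·√n = 0.80 × √16 = 3.2000
One-sided α = 0.05 → critical value z_{0.05} = 1.645.
Power = P(Z > 1.645 − δ) = Φ(1.555) = 0.9400.

Power ≈ 0.940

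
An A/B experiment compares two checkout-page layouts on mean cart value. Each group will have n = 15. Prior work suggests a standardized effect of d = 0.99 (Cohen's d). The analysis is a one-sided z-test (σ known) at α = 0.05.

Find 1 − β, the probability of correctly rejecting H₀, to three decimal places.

Power ≈ 0.857

Noncentrality parameter: δ = d·√(n/2) = 0.99 × √(15/2) = 2.7112
Critical value for a one-sided test at α = 0.05: z_α = 1.645.
Power = P(Z > 1.645 − δ) = Φ(1.066) = 0.8569.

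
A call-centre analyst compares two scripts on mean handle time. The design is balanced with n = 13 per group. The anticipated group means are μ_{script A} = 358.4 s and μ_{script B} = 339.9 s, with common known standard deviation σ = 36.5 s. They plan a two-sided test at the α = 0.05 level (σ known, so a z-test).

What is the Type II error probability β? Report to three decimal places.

β ≈ 0.747

Standardized effect: d = |μ_{script A} − μ_{script B}| / σ = |358.4 − 339.9| / 36.5 = 0.5068
Noncentrality parameter: δ = d·√(n/2) = 0.5068 × √(13/2) = 1.2922
Two-sided α = 0.05 → critical value z_{0.025} = 1.960.
Power = Φ(δ − 1.960) + Φ(−δ − 1.960) = Φ(-0.668) + Φ(-3.252) = 0.2521 + 0.0006 = 0.2527.
Type II error: β = 1 − power = 1 − 0.2527 = 0.7473.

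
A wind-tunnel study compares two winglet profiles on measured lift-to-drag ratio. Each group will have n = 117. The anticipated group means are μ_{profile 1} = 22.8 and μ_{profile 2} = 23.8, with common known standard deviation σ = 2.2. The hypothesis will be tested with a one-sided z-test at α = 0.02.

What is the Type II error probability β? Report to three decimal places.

Standardized effect: d = |μ_{profile 1} − μ_{profile 2}| / σ = |22.8 − 23.8| / 2.2 = 0.4545
Noncentrality parameter: δ = d·√(n/2) = 0.4545 × √(117/2) = 3.4766
One-sided α = 0.02 → critical value z_{0.02} = 2.054.
Power = P(Z > 2.054 − δ) = Φ(1.423) = 0.9226.
Type II error: β = 1 − power = 1 − 0.9226 = 0.0774.

β ≈ 0.077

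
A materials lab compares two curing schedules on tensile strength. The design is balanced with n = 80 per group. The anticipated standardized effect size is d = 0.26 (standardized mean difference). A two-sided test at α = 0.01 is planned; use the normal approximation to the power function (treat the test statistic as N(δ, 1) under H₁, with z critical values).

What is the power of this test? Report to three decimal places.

Power ≈ 0.176

Noncentrality parameter: λ = d·√(n/2) = 0.26 × √(80/2) = 1.6444
Two-sided α = 0.01 → critical value z_{0.005} = 2.576.
Power = Φ(λ − 2.576) + Φ(−λ − 2.576) = Φ(-0.931) + Φ(-4.220) = 0.1758 + 0.0000 = 0.1758.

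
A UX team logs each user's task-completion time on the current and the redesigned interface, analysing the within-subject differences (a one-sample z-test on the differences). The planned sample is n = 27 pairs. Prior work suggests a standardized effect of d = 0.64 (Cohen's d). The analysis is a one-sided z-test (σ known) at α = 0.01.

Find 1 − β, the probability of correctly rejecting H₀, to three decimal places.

Power ≈ 0.841

Noncentrality parameter: δ = d·√n = 0.64 × √27 = 3.3255
One-sided α = 0.01 → critical value z_{0.01} = 2.326.
Power = P(Z > 2.326 − δ) = Φ(0.999) = 0.8411.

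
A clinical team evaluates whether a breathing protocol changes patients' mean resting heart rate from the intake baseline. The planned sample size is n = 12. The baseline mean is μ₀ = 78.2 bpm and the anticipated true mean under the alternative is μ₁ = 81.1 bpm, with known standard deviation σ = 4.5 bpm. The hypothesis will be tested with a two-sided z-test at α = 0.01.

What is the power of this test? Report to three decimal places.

Standardized effect: d = |μ₁ − μ₀| / σ = |81.1 − 78.2| / 4.5 = 0.6444
Noncentrality parameter: λ = d·√n = 0.6444 × √12 = 2.2324
Two-sided α = 0.01 → critical value z_{0.005} = 2.576.
Power = Φ(λ − 2.576) + Φ(−λ − 2.576) = Φ(-0.343) + Φ(-4.808) = 0.3656 + 0.0000 = 0.3656.

Power ≈ 0.366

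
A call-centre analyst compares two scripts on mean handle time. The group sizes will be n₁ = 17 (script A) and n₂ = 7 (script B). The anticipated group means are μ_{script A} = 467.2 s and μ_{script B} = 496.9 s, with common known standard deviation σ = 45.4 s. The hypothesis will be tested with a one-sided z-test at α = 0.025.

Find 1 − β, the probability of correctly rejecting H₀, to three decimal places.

Power ≈ 0.307

Standardized effect: d = |μ_{script A} − μ_{script B}| / σ = |467.2 − 496.9| / 45.4 = 0.6542
Noncentrality parameter: δ = d / √(1/n₁ + 1/n₂) = 0.6542 / √(1/17 + 1/7) = 1.4567
Critical value for a one-sided test at α = 0.025: z_α = 1.960.
Power = Φ(δ − 1.960) = Φ(-0.503) = 0.3074.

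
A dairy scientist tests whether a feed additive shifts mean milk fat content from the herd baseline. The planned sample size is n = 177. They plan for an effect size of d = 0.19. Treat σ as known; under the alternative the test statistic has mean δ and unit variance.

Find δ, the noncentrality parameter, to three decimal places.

δ = d·√n = 0.19 × √177 = 2.5278

δ ≈ 2.528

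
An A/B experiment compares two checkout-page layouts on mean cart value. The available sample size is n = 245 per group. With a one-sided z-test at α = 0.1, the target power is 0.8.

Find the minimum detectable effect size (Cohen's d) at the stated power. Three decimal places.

d ≈ 0.192

Required noncentrality: δ = z_{0.1} + z_{0.20} = 1.282 + 0.842 = 2.123.
δ = d·√(n/2) ⇒ d = δ/√(n/2) = 2.123/√(245/2) = 0.1918.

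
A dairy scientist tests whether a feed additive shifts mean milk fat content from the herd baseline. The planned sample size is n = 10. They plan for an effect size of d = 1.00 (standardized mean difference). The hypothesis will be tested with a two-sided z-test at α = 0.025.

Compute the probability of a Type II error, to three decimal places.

Noncentrality parameter: δ = d·√n = 1.00 × √10 = 3.1623
Critical value for a two-sided test at α = 0.025: z_{α/2} = 2.241.
Power = Φ(δ − 2.241) + Φ(−δ − 2.241) = Φ(0.921) + Φ(-5.404) = 0.8214 + 0.0000 = 0.8214.
Type II error: β = 1 − power = 1 − 0.8214 = 0.1786.

β ≈ 0.179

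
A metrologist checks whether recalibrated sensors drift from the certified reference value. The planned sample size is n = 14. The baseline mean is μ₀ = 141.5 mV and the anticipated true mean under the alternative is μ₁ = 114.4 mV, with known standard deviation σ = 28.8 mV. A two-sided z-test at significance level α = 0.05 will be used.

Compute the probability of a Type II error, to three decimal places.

Standardized effect: d = |μ₁ − μ₀| / σ = |114.4 − 141.5| / 28.8 = 0.9410
Noncentrality parameter: δ = d·√n = 0.9410 × √14 = 3.5208
Two-sided α = 0.05 → critical value z_{0.025} = 1.960.
Power = Φ(δ − 1.960) + Φ(−δ − 1.960) = Φ(1.561) + Φ(-5.481) = 0.9407 + 0.0000 = 0.9407.
Type II error: β = 1 − power = 1 − 0.9407 = 0.0593.

β ≈ 0.059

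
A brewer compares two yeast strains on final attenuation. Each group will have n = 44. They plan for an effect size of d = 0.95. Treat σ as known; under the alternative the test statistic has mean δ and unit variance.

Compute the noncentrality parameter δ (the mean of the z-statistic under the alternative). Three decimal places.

δ ≈ 4.456

δ = d·√(n/2) = 0.95 × √(44/2) = 4.4559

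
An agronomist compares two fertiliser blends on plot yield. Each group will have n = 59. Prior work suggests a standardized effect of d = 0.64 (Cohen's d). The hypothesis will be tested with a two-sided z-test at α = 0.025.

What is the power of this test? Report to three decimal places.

Power ≈ 0.892

Noncentrality parameter: δ = d·√(n/2) = 0.64 × √(59/2) = 3.4761
Two-sided α = 0.025 → critical value z_{0.0125} = 2.241.
Power = Φ(δ − 2.241) + Φ(−δ − 2.241) = Φ(1.235) + Φ(-5.717) = 0.8915 + 0.0000 = 0.8915.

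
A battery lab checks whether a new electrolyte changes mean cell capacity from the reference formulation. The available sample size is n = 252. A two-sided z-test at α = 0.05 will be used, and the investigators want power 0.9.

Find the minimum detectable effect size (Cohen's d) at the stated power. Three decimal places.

Need Φ(δ − 1.960) = 0.9, so δ = 1.960 + 1.282 = 3.242.
(Lower-tail contribution to power is negligible for δ > 0.)
δ = d·√n ⇒ d = δ/√n = 3.242/√252 = 0.2042.

d ≈ 0.204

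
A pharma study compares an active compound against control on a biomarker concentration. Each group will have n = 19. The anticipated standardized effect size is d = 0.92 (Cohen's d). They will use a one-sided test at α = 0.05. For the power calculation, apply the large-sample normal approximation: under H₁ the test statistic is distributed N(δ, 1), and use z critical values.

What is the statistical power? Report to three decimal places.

Power ≈ 0.883

Noncentrality parameter: δ = d·√(n/2) = 0.92 × √(19/2) = 2.8356
One-sided α = 0.05 → critical value z_{0.05} = 1.645.
Power = Φ(δ − 1.645) = Φ(1.191) = 0.8831.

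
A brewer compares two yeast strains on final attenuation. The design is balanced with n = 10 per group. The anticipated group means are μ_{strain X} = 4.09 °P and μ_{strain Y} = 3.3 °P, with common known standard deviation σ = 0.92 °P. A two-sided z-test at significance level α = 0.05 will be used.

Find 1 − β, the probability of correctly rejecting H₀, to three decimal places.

Power ≈ 0.484

Standardized effect: d = |μ_{strain X} − μ_{strain Y}| / σ = |4.09 − 3.3| / 0.92 = 0.8587
Noncentrality parameter: δ = d·√(n/2) = 0.8587 × √(10/2) = 1.9201
Two-sided α = 0.05 → critical value z_{0.025} = 1.960.
Power = Φ(δ − 1.960) + Φ(−δ − 1.960) = Φ(-0.040) + Φ(-3.880) = 0.4841 + 0.0001 = 0.4842.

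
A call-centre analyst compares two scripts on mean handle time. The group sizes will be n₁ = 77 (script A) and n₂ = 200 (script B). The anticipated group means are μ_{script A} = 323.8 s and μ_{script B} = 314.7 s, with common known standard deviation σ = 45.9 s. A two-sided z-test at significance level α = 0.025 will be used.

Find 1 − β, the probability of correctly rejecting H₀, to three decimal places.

Standardized effect: d = |μ_{script A} − μ_{script B}| / σ = |323.8 − 314.7| / 45.9 = 0.1983
Noncentrality parameter: δ = d / √(1/n₁ + 1/n₂) = 0.1983 / √(1/77 + 1/200) = 1.4783
Critical value for a two-sided test at α = 0.025: z_{α/2} = 2.241.
Power = Φ(δ − 2.241) + Φ(−δ − 2.241) = Φ(-0.763) + Φ(-3.720) = 0.2227 + 0.0001 = 0.2228.

Power ≈ 0.223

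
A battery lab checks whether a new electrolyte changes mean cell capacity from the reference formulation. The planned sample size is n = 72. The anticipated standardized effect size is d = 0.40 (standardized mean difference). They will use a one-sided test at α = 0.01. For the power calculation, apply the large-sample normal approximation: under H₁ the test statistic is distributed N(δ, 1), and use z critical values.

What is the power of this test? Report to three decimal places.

Noncentrality parameter: δ = d·√n = 0.40 × √72 = 3.3941
One-sided α = 0.01 → critical value z_{0.01} = 2.326.
Power = P(Z > 2.326 − δ) = Φ(1.068) = 0.8572.

Power ≈ 0.857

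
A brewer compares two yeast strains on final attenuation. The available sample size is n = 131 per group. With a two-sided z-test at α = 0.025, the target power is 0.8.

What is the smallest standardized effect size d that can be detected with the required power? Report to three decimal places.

d ≈ 0.381

Need Φ(δ − 2.241) = 0.8, so δ = 2.241 + 0.842 = 3.083.
(The second rejection-region term Φ(−δ − z_{α/2}) is negligible and dropped.)
δ = d·√(n/2) ⇒ d = δ/√(n/2) = 3.083/√(131/2) = 0.3809.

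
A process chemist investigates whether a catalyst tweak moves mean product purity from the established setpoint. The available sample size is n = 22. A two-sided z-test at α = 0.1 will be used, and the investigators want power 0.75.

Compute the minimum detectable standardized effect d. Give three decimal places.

Need Φ(δ − 1.645) = 0.75, so δ = 1.645 + 0.674 = 2.319.
(Lower-tail contribution to power is negligible for δ > 0.)
δ = d·√n ⇒ d = δ/√n = 2.319/√22 = 0.4945.

d ≈ 0.494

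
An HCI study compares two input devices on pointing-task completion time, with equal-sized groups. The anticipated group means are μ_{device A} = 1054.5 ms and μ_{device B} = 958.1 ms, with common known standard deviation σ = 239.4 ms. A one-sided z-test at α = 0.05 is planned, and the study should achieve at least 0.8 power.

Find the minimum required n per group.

Standardized effect: d = |μ_{device A} − μ_{device B}| / σ = |1054.5 − 958.1| / 239.4 = 0.4027
For power 0.8 need Φ(δ − z_{0.05}) = 0.8, so δ = z_{0.05} + z_{0.20} = 1.645 + 0.842 = 2.486.
δ = d·√(n/2) ⇒ n = 2(δ/d)² = 2 × (2.486 / 0.4027)² = 76.26.
Round up to the next whole unit.

n = 77 per group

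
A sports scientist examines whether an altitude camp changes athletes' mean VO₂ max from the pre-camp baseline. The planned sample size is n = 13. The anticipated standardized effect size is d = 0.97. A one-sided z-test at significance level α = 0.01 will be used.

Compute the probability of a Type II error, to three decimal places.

β ≈ 0.121

Noncentrality parameter: δ = d·√n = 0.97 × √13 = 3.4974
One-sided α = 0.01 → critical value z_{0.01} = 2.326.
Power = P(Z > 2.326 − δ) = Φ(1.171) = 0.8792.
Type II error: β = 1 − power = 1 − 0.8792 = 0.1208.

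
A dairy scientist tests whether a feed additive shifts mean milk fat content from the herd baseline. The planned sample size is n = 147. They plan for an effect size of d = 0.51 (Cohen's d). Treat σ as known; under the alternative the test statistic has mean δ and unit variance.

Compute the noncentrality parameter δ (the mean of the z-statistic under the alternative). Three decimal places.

δ ≈ 6.183

δ = d·√n = 0.51 × √147 = 6.1834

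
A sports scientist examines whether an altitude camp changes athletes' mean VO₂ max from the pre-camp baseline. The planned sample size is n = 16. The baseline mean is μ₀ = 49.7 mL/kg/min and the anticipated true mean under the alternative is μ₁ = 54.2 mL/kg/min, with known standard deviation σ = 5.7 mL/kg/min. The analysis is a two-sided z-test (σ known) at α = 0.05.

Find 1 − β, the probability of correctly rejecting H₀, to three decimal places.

Power ≈ 0.885

Standardized effect: d = |μ₁ − μ₀| / σ = |54.2 − 49.7| / 5.7 = 0.7895
Noncentrality parameter: δ = d·√n = 0.7895 × √16 = 3.1579
Critical value for a two-sided test at α = 0.05: z_{α/2} = 1.960.
Power = Φ(δ − 1.960) + Φ(−δ − 1.960) = Φ(1.198) + Φ(-5.118) = 0.8845 + 0.0000 = 0.8845.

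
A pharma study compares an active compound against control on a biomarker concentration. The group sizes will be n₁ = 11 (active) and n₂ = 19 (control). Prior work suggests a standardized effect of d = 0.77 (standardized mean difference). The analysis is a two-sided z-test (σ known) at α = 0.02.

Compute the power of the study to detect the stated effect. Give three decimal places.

Power ≈ 0.384

Noncentrality parameter: λ = d / √(1/n₁ + 1/n₂) = 0.77 / √(1/11 + 1/19) = 2.0324
Two-sided α = 0.02 → critical value z_{0.01} = 2.326.
Power = Φ(λ − 2.326) + Φ(−λ − 2.326) = Φ(-0.294) + Φ(-4.359) = 0.3844 + 0.0000 = 0.3844.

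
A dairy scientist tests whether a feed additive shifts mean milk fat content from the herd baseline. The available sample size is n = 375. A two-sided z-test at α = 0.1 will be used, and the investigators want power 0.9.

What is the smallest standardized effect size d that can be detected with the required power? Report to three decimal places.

d ≈ 0.151

Need Φ(δ − 1.645) = 0.9, so δ = 1.645 + 1.282 = 2.926.
(Lower-tail contribution to power is negligible for δ > 0.)
δ = d·√n ⇒ d = δ/√n = 2.926/√375 = 0.1511.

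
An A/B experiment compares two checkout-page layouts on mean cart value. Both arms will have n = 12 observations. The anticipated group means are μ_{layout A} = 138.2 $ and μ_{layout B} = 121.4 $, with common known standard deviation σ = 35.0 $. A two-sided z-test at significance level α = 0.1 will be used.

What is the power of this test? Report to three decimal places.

Power ≈ 0.322

Standardized effect: d = |μ_{layout A} − μ_{layout B}| / σ = |138.2 − 121.4| / 35.0 = 0.4800
Noncentrality parameter: δ = d·√(n/2) = 0.4800 × √(12/2) = 1.1758
Critical value for a two-sided test at α = 0.1: z_{α/2} = 1.645.
Power = Φ(δ − 1.645) + Φ(−δ − 1.645) = Φ(-0.469) + Φ(-2.821) = 0.3195 + 0.0024 = 0.3219.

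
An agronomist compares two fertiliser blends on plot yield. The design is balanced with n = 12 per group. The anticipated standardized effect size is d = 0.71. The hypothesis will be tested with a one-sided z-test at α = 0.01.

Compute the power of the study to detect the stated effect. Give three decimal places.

Power ≈ 0.279

Noncentrality parameter: λ = d·√(n/2) = 0.71 × √(12/2) = 1.7391
Critical value for a one-sided test at α = 0.01: z_α = 2.326.
Power = P(Z > 2.326 − λ) = Φ(-0.587) = 0.2785.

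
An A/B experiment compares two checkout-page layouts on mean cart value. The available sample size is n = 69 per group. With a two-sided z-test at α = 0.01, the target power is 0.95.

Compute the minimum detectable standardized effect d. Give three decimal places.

d ≈ 0.719

Need Φ(δ − 2.576) = 0.95, so δ = 2.576 + 1.645 = 4.221.
(Lower-tail contribution to power is negligible for δ > 0.)
δ = d·√(n/2) ⇒ d = δ/√(n/2) = 4.221/√(69/2) = 0.7186.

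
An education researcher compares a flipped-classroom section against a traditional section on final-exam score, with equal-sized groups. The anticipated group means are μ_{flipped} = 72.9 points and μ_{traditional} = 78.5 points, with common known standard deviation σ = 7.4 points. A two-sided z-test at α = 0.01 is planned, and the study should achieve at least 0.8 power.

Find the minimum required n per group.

Standardized effect: d = |μ_{flipped} − μ_{traditional}| / σ = |72.9 − 78.5| / 7.4 = 0.7568
For power 0.8 need Φ(δ − z_{0.005}) = 0.8, so δ = z_{0.005} + z_{0.20} = 2.576 + 0.842 = 3.417.
(Ignoring the negligible lower-tail rejection probability gives the usual closed-form inversion.)
δ = d·√(n/2) ⇒ n = 2(δ/d)² = 2 × (3.417 / 0.7568)² = 40.79.
Round up to the next whole unit.

n = 41 per group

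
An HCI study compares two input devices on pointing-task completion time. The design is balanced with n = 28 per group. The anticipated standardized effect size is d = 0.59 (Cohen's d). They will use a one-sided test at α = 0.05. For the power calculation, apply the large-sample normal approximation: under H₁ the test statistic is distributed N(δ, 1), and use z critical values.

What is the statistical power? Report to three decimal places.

Power ≈ 0.713

Noncentrality parameter: δ = d·√(n/2) = 0.59 × √(28/2) = 2.2076
Critical value for a one-sided test at α = 0.05: z_α = 1.645.
Power = Φ(δ − 1.645) = Φ(0.563) = 0.7132.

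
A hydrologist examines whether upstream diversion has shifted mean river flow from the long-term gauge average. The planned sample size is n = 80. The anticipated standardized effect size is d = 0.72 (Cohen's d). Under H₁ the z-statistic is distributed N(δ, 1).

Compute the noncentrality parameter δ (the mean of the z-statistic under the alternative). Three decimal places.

δ ≈ 6.440

δ = d·√n = 0.72 × √80 = 6.4399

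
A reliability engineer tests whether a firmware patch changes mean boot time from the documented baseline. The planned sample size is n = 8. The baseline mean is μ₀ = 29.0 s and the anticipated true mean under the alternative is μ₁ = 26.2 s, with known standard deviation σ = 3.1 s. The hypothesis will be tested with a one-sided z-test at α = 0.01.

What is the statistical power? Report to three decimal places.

Power ≈ 0.590

Standardized effect: d = |μ₁ − μ₀| / σ = |26.2 − 29.0| / 3.1 = 0.9032
Noncentrality parameter: δ = d·√n = 0.9032 × √8 = 2.5547
One-sided α = 0.01 → critical value z_{0.01} = 2.326.
Power = Φ(δ − 2.326) = Φ(0.228) = 0.5903.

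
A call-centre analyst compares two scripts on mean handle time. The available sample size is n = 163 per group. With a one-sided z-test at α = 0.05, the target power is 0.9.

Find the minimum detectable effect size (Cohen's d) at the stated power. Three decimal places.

Required noncentrality: δ = z_{0.05} + z_{0.10} = 1.645 + 1.282 = 2.926.
δ = d·√(n/2) ⇒ d = δ/√(n/2) = 2.926/√(163/2) = 0.3242.

d ≈ 0.324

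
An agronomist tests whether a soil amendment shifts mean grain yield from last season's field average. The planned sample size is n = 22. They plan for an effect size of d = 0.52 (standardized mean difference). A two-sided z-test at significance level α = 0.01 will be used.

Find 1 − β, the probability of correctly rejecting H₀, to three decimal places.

Power ≈ 0.446

Noncentrality parameter: δ = d·√n = 0.52 × √22 = 2.4390
Critical value for a two-sided test at α = 0.01: z_{α/2} = 2.576.
Power = Φ(δ − 2.576) + Φ(−δ − 2.576) = Φ(-0.137) + Φ(-5.015) = 0.4456 + 0.0000 = 0.4456.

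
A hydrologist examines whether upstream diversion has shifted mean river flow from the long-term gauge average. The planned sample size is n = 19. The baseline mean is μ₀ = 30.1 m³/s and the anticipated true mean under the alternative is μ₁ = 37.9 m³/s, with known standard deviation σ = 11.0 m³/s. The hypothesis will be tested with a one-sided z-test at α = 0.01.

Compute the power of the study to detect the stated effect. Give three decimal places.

Power ≈ 0.778

Standardized effect: d = |μ₁ − μ₀| / σ = |37.9 − 30.1| / 11.0 = 0.7091
Noncentrality parameter: δ = d·√n = 0.7091 × √19 = 3.0909
One-sided α = 0.01 → critical value z_{0.01} = 2.326.
Power = P(Z > 2.326 − δ) = Φ(0.765) = 0.7777.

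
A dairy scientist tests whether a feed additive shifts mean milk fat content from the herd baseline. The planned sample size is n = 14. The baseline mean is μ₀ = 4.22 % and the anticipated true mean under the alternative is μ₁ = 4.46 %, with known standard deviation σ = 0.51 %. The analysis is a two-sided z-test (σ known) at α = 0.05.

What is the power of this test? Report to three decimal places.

Power ≈ 0.421

Standardized effect: d = |μ₁ − μ₀| / σ = |4.46 − 4.22| / 0.51 = 0.4706
Noncentrality parameter: δ = d·√n = 0.4706 × √14 = 1.7608
Two-sided α = 0.05 → critical value z_{0.025} = 1.960.
Power = Φ(δ − 1.960) + Φ(−δ − 1.960) = Φ(-0.199) + Φ(-3.721) = 0.4211 + 0.0001 = 0.4212.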